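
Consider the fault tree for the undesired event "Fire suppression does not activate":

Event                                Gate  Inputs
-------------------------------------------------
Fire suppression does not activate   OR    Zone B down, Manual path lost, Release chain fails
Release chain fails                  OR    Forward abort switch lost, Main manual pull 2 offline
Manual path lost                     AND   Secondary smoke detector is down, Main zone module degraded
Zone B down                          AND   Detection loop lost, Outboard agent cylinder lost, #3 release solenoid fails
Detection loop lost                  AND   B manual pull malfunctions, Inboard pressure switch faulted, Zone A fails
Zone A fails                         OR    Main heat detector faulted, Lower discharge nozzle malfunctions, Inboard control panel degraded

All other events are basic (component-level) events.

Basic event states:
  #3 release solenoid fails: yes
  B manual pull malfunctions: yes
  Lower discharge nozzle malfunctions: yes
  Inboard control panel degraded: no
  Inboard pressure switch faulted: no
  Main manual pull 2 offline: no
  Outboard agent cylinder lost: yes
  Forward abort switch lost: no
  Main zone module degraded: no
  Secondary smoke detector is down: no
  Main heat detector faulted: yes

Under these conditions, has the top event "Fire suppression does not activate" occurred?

No

Zone A fails [OR]: Main heat detector faulted=occurs, Lower discharge nozzle malfunctions=occurs, Inboard control panel degraded=not → at least one input occurs → occurs.
Detection loop lost [AND]: B manual pull malfunctions=occurs, Inboard pressure switch faulted=not, Zone A fails=occurs → not all inputs occur → does not occur.
Zone B down [AND]: Detection loop lost=not, Outboard agent cylinder lost=occurs, #3 release solenoid fails=occurs → not all inputs occur → does not occur.
Manual path lost [AND]: Secondary smoke detector is down=not, Main zone module degraded=not → not all inputs occur → does not occur.
Release chain fails [OR]: Forward abort switch lost=not, Main manual pull 2 offline=not → no input occurs → does not occur.
Fire suppression does not activate [OR]: Zone B down=not, Manual path lost=not, Release chain fails=not → no input occurs → does not occur.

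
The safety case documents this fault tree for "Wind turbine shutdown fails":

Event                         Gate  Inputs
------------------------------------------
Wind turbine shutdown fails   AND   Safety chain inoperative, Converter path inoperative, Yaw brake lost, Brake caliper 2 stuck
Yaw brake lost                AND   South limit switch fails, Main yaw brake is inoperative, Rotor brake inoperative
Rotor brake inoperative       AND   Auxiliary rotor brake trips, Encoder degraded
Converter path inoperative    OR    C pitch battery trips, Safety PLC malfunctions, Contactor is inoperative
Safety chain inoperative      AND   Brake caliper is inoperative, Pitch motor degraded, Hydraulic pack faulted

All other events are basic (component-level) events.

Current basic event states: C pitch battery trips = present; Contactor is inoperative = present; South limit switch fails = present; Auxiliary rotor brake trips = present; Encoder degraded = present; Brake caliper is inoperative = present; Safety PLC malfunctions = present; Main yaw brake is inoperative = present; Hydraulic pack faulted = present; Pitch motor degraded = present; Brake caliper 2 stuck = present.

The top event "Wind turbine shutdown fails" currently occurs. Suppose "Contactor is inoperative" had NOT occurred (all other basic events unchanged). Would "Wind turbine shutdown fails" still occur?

Yes

Counterfactual: set "Contactor is inoperative" to not occurred.
Safety chain inoperative [AND]: Brake caliper is inoperative=occurs, Pitch motor degraded=occurs, Hydraulic pack faulted=occurs → all inputs occur → occurs.
Converter path inoperative [OR]: C pitch battery trips=occurs, Safety PLC malfunctions=occurs, Contactor is inoperative=not → at least one input occurs → occurs.
Rotor brake inoperative [AND]: Auxiliary rotor brake trips=occurs, Encoder degraded=occurs → all inputs occur → occurs.
Yaw brake lost [AND]: South limit switch fails=occurs, Main yaw brake is inoperative=occurs, Rotor brake inoperative=occurs → all inputs occur → occurs.
Wind turbine shutdown fails [AND]: Safety chain inoperative=occurs, Converter path inoperative=occurs, Yaw brake lost=occurs, Brake caliper 2 stuck=occurs → all inputs occur → occurs.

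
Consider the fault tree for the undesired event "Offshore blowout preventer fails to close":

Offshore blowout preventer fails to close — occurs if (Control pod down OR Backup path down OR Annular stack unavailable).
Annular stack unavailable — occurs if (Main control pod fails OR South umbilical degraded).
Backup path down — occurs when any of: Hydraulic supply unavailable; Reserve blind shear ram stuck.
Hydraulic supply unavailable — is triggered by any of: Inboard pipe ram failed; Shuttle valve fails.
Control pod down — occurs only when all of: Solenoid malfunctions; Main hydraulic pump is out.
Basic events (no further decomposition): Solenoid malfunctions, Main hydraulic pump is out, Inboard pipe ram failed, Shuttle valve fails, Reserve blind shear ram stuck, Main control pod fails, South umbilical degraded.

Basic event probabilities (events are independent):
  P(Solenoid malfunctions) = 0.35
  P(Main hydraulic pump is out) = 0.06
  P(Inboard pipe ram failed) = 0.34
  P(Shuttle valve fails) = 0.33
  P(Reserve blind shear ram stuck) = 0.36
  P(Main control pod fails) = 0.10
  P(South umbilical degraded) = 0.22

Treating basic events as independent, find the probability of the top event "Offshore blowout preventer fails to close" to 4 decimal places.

0.8055

P(Control pod down) [AND] = 0.35 × 0.06 = 0.021000
P(Hydraulic supply unavailable) [OR] = 1 − (1−0.34) × (1−0.33) = 0.557800
P(Backup path down) [OR] = 1 − (1−0.557800) × (1−0.36) = 0.716992
P(Annular stack unavailable) [OR] = 1 − (1−0.10) × (1−0.22) = 0.298000
P(Offshore blowout preventer fails to close) [OR] = 1 − (1−0.021000) × (1−0.716992) × (1−0.298000) = 0.805500
Rounded to 4 decimal places: P(Offshore blowout preventer fails to close) ≈ 0.8055.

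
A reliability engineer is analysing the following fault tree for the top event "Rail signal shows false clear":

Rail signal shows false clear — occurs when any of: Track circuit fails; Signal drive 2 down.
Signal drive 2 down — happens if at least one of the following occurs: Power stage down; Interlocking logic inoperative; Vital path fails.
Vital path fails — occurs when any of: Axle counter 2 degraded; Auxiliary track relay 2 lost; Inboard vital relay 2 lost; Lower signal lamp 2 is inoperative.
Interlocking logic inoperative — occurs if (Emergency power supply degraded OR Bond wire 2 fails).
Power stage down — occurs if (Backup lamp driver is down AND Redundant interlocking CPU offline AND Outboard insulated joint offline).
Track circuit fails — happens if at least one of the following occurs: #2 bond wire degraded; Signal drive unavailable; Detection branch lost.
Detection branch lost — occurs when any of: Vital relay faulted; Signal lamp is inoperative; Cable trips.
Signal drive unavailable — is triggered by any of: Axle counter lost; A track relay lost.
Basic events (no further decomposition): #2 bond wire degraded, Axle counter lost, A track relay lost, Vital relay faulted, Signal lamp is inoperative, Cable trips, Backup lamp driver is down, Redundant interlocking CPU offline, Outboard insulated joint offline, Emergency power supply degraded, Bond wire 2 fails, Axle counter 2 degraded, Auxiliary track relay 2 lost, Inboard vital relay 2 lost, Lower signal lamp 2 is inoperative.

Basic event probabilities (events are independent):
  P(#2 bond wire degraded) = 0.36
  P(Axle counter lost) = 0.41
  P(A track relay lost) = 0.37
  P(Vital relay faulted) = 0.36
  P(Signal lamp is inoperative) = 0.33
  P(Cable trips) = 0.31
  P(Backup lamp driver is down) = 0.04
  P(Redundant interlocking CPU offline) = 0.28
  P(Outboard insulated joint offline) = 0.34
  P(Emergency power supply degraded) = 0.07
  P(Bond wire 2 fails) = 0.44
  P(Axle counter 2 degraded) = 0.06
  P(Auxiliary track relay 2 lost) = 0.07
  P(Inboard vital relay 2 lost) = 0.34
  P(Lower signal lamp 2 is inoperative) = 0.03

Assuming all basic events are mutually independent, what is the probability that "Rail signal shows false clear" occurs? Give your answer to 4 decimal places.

0.9796

P(Signal drive unavailable) [OR] = 1 − (1−0.41) × (1−0.37) = 0.628300
P(Detection branch lost) [OR] = 1 − (1−0.36) × (1−0.33) × (1−0.31) = 0.704128
P(Track circuit fails) [OR] = 1 − (1−0.36) × (1−0.628300) × (1−0.704128) = 0.929616
P(Power stage down) [AND] = 0.04 × 0.28 × 0.34 = 0.003808
P(Interlocking logic inoperative) [OR] = 1 − (1−0.07) × (1−0.44) = 0.479200
P(Vital path fails) [OR] = 1 − (1−0.06) × (1−0.07) × (1−0.34) × (1−0.03) = 0.440337
P(Signal drive 2 down) [OR] = 1 − (1−0.003808) × (1−0.479200) × (1−0.440337) = 0.709637
P(Rail signal shows false clear) [OR] = 1 − (1−0.929616) × (1−0.709637) = 0.979563
Rounded to 4 decimal places: P(Rail signal shows false clear) ≈ 0.9796.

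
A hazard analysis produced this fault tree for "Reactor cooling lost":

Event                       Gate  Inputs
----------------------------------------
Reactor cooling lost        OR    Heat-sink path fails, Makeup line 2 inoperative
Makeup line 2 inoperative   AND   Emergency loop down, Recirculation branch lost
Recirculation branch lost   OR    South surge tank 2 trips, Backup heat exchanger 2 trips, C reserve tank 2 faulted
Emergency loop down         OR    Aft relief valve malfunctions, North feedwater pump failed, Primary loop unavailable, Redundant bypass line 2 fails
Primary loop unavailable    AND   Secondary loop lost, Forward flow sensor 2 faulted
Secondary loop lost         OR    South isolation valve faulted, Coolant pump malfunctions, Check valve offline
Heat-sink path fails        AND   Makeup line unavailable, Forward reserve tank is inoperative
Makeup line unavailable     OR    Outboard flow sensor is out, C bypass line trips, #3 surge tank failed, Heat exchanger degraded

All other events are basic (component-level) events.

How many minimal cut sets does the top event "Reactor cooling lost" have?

Makeup line unavailable [OR]: union of children's cut sets → 4 cut set(s).
Heat-sink path fails [AND]: one cut set from each child combined → 4 × 1 = 4 cut set(s).
Secondary loop lost [OR]: union of children's cut sets → 3 cut set(s).
Primary loop unavailable [AND]: one cut set from each child combined → 3 × 1 = 3 cut set(s).
Emergency loop down [OR]: union of children's cut sets → 6 cut set(s).
Recirculation branch lost [OR]: union of children's cut sets → 3 cut set(s).
Makeup line 2 inoperative [AND]: one cut set from each child combined → 6 × 3 = 18 cut set(s).
Reactor cooling lost [OR]: union of children's cut sets → 22 cut set(s).

22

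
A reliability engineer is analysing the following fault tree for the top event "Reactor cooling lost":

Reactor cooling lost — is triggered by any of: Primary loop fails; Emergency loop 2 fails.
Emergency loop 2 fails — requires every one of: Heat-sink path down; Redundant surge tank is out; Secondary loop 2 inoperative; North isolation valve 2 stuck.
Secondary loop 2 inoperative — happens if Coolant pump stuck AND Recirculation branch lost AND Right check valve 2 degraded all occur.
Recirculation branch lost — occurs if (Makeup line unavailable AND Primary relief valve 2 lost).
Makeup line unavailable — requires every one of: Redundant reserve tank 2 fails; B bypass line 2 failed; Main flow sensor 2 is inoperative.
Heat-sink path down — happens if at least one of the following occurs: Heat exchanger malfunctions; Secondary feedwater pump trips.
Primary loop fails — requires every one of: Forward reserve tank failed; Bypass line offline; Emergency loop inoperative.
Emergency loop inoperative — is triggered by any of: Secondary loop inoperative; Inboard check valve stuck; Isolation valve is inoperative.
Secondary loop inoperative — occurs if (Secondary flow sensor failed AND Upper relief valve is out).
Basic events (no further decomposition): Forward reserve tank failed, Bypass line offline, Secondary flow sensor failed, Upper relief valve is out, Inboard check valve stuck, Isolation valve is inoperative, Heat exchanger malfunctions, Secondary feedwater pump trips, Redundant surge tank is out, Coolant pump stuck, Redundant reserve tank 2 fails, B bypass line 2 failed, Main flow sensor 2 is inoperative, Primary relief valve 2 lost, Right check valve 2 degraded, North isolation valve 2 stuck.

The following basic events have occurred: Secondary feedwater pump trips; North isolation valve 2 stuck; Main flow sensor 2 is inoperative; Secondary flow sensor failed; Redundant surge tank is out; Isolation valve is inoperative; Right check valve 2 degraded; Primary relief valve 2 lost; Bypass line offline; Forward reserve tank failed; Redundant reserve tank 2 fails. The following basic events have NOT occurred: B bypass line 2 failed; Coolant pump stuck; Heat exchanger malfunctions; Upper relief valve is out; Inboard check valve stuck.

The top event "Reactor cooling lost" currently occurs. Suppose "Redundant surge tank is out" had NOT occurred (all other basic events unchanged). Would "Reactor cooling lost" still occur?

Counterfactual: set "Redundant surge tank is out" to not occurred.
Secondary loop inoperative [AND]: Secondary flow sensor failed=occurs, Upper relief valve is out=not → not all inputs occur → does not occur.
Emergency loop inoperative [OR]: Secondary loop inoperative=not, Inboard check valve stuck=not, Isolation valve is inoperative=occurs → at least one input occurs → occurs.
Primary loop fails [AND]: Forward reserve tank failed=occurs, Bypass line offline=occurs, Emergency loop inoperative=occurs → all inputs occur → occurs.
Heat-sink path down [OR]: Heat exchanger malfunctions=not, Secondary feedwater pump trips=occurs → at least one input occurs → occurs.
Makeup line unavailable [AND]: Redundant reserve tank 2 fails=occurs, B bypass line 2 failed=not, Main flow sensor 2 is inoperative=occurs → not all inputs occur → does not occur.
Recirculation branch lost [AND]: Makeup line unavailable=not, Primary relief valve 2 lost=occurs → not all inputs occur → does not occur.
Secondary loop 2 inoperative [AND]: Coolant pump stuck=not, Recirculation branch lost=not, Right check valve 2 degraded=occurs → not all inputs occur → does not occur.
Emergency loop 2 fails [AND]: Heat-sink path down=occurs, Redundant surge tank is out=not, Secondary loop 2 inoperative=not, North isolation valve 2 stuck=occurs → not all inputs occur → does not occur.
Reactor cooling lost [OR]: Primary loop fails=occurs, Emergency loop 2 fails=not → at least one input occurs → occurs.

Yes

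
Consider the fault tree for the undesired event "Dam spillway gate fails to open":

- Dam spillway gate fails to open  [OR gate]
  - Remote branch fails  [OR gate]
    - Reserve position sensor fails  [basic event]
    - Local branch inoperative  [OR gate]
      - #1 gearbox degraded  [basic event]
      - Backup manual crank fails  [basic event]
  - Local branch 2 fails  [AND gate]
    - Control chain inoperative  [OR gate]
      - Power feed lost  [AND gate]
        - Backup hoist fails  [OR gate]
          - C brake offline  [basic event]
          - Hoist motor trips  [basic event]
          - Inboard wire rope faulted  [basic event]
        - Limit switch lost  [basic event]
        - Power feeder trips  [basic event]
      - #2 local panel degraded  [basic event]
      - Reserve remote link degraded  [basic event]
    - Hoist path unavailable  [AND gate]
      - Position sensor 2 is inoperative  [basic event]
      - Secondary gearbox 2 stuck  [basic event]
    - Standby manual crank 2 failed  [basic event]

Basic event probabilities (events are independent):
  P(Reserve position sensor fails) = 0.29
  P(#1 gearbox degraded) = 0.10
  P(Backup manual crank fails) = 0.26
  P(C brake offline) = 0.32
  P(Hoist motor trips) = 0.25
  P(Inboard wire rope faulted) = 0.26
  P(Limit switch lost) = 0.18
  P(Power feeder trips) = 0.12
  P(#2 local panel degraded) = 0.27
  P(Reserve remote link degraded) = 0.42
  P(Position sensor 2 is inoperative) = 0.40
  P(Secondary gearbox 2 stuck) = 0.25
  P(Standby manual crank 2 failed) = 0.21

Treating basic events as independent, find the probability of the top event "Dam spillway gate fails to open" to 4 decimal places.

0.5329

P(Local branch inoperative) [OR] = 1 − (1−0.10) × (1−0.26) = 0.334000
P(Remote branch fails) [OR] = 1 − (1−0.29) × (1−0.334000) = 0.527140
P(Backup hoist fails) [OR] = 1 − (1−0.32) × (1−0.25) × (1−0.26) = 0.622600
P(Power feed lost) [AND] = 0.622600 × 0.18 × 0.12 = 0.013448
P(Control chain inoperative) [OR] = 1 − (1−0.013448) × (1−0.27) × (1−0.42) = 0.582294
P(Hoist path unavailable) [AND] = 0.40 × 0.25 = 0.100000
P(Local branch 2 fails) [AND] = 0.582294 × 0.100000 × 0.21 = 0.012228
P(Dam spillway gate fails to open) [OR] = 1 − (1−0.527140) × (1−0.012228) = 0.532922
Rounded to 4 decimal places: P(Dam spillway gate fails to open) ≈ 0.5329.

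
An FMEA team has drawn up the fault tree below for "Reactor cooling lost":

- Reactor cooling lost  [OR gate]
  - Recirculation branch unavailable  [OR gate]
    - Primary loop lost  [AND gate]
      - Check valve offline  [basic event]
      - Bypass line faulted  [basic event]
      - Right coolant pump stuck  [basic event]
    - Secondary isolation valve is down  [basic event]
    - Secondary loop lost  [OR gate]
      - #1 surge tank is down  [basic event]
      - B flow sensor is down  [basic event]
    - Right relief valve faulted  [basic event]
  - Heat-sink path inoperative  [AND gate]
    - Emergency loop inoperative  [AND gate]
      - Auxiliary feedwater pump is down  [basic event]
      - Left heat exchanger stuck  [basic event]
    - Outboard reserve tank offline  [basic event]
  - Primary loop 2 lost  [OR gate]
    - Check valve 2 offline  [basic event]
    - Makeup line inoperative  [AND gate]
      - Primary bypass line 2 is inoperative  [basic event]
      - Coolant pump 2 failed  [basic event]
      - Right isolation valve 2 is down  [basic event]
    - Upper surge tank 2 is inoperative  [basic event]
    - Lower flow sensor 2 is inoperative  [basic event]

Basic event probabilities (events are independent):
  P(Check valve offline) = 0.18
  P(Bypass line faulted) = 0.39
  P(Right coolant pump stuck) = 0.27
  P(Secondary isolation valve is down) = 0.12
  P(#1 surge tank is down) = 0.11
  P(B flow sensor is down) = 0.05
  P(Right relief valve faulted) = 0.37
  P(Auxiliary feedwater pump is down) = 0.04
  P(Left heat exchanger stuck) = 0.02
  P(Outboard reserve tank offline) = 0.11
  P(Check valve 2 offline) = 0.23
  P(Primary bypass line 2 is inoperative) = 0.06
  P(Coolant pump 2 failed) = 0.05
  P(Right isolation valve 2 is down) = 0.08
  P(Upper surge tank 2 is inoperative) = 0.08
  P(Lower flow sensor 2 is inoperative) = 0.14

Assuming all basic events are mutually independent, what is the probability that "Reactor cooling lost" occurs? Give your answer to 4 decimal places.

P(Primary loop lost) [AND] = 0.18 × 0.39 × 0.27 = 0.018954
P(Secondary loop lost) [OR] = 1 − (1−0.11) × (1−0.05) = 0.154500
P(Recirculation branch unavailable) [OR] = 1 − (1−0.018954) × (1−0.12) × (1−0.154500) × (1−0.37) = 0.540139
P(Emergency loop inoperative) [AND] = 0.04 × 0.02 = 0.000800
P(Heat-sink path inoperative) [AND] = 0.000800 × 0.11 = 0.000088
P(Makeup line inoperative) [AND] = 0.06 × 0.05 × 0.08 = 0.000240
P(Primary loop 2 lost) [OR] = 1 − (1−0.23) × (1−0.000240) × (1−0.08) × (1−0.14) = 0.390922
P(Reactor cooling lost) [OR] = 1 − (1−0.540139) × (1−0.000088) × (1−0.390922) = 0.719933
Rounded to 4 decimal places: P(Reactor cooling lost) ≈ 0.7199.

0.7199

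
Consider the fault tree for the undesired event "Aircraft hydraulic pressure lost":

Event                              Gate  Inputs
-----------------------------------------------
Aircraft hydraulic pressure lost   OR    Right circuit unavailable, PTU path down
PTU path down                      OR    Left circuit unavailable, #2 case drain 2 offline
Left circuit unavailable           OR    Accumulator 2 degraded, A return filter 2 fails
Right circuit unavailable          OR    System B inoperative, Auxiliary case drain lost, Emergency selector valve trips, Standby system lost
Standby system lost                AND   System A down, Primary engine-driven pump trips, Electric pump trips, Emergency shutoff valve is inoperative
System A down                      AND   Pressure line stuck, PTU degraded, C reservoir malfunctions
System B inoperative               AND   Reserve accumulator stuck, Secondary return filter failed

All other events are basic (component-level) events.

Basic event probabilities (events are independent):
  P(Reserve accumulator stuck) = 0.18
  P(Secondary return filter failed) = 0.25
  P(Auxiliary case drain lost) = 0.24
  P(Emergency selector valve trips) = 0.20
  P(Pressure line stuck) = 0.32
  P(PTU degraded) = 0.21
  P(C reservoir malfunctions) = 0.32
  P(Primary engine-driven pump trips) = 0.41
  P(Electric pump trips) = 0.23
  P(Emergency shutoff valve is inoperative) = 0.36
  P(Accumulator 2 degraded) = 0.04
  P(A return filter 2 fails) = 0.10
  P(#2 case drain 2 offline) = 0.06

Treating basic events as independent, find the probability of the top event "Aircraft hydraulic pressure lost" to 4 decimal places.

P(System B inoperative) [AND] = 0.18 × 0.25 = 0.045000
P(System A down) [AND] = 0.32 × 0.21 × 0.32 = 0.021504
P(Standby system lost) [AND] = 0.021504 × 0.41 × 0.23 × 0.36 = 0.000730
P(Right circuit unavailable) [OR] = 1 − (1−0.045000) × (1−0.24) × (1−0.20) × (1−0.000730) = 0.419784
P(Left circuit unavailable) [OR] = 1 − (1−0.04) × (1−0.10) = 0.136000
P(PTU path down) [OR] = 1 − (1−0.136000) × (1−0.06) = 0.187840
P(Aircraft hydraulic pressure lost) [OR] = 1 − (1−0.419784) × (1−0.187840) = 0.528772
Rounded to 4 decimal places: P(Aircraft hydraulic pressure lost) ≈ 0.5288.

0.5288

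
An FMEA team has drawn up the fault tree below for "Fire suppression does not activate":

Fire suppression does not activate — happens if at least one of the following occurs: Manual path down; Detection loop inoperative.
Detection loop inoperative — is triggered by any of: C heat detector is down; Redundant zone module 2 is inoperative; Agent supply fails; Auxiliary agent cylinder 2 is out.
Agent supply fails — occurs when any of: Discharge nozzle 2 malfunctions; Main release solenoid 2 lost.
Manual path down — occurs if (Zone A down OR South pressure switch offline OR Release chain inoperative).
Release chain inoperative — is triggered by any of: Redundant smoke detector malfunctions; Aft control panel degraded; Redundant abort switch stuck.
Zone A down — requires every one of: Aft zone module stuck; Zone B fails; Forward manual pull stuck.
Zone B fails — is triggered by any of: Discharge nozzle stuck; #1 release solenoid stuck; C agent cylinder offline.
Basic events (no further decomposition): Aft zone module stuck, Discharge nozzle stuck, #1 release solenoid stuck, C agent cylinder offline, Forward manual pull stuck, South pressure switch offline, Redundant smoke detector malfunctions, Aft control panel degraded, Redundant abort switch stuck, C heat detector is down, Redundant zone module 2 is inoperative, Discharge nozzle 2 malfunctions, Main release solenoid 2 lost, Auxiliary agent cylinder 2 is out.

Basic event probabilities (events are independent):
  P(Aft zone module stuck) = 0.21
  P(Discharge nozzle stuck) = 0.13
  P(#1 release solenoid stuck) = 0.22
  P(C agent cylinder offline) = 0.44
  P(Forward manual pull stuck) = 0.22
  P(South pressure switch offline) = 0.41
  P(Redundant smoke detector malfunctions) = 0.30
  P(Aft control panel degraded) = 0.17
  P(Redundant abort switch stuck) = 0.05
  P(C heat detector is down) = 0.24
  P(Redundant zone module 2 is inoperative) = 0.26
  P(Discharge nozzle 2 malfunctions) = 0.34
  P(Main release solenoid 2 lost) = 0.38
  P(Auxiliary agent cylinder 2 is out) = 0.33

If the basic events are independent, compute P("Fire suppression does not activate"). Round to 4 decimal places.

P(Zone B fails) [OR] = 1 − (1−0.13) × (1−0.22) × (1−0.44) = 0.619984
P(Zone A down) [AND] = 0.21 × 0.619984 × 0.22 = 0.028643
P(Release chain inoperative) [OR] = 1 − (1−0.30) × (1−0.17) × (1−0.05) = 0.448050
P(Manual path down) [OR] = 1 − (1−0.028643) × (1−0.41) × (1−0.448050) = 0.683677
P(Agent supply fails) [OR] = 1 − (1−0.34) × (1−0.38) = 0.590800
P(Detection loop inoperative) [OR] = 1 − (1−0.24) × (1−0.26) × (1−0.590800) × (1−0.33) = 0.845810
P(Fire suppression does not activate) [OR] = 1 − (1−0.683677) × (1−0.845810) = 0.951226
Rounded to 4 decimal places: P(Fire suppression does not activate) ≈ 0.9512.

0.9512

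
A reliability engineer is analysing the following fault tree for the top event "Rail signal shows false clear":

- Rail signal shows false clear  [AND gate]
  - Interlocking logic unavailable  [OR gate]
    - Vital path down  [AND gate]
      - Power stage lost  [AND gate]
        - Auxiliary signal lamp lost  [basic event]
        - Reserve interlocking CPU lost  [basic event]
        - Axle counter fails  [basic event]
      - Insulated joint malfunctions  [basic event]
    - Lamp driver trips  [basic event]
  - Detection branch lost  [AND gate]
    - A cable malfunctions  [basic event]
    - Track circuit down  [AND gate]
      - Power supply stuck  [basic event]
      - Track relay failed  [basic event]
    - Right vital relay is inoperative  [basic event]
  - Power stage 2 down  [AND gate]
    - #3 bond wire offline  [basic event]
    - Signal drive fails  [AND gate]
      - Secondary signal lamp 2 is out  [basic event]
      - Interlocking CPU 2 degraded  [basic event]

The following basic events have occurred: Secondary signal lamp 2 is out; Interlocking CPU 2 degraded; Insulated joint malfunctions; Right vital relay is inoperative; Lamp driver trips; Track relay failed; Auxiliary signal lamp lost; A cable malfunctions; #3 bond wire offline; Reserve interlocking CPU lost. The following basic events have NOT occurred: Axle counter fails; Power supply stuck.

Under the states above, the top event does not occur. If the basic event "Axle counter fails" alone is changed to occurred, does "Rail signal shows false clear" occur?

No

Counterfactual: set "Axle counter fails" to occurred.
Power stage lost [AND]: Auxiliary signal lamp lost=occurs, Reserve interlocking CPU lost=occurs, Axle counter fails=occurs → all inputs occur → occurs.
Vital path down [AND]: Power stage lost=occurs, Insulated joint malfunctions=occurs → all inputs occur → occurs.
Interlocking logic unavailable [OR]: Vital path down=occurs, Lamp driver trips=occurs → at least one input occurs → occurs.
Track circuit down [AND]: Power supply stuck=not, Track relay failed=occurs → not all inputs occur → does not occur.
Detection branch lost [AND]: A cable malfunctions=occurs, Track circuit down=not, Right vital relay is inoperative=occurs → not all inputs occur → does not occur.
Signal drive fails [AND]: Secondary signal lamp 2 is out=occurs, Interlocking CPU 2 degraded=occurs → all inputs occur → occurs.
Power stage 2 down [AND]: #3 bond wire offline=occurs, Signal drive fails=occurs → all inputs occur → occurs.
Rail signal shows false clear [AND]: Interlocking logic unavailable=occurs, Detection branch lost=not, Power stage 2 down=occurs → not all inputs occur → does not occur.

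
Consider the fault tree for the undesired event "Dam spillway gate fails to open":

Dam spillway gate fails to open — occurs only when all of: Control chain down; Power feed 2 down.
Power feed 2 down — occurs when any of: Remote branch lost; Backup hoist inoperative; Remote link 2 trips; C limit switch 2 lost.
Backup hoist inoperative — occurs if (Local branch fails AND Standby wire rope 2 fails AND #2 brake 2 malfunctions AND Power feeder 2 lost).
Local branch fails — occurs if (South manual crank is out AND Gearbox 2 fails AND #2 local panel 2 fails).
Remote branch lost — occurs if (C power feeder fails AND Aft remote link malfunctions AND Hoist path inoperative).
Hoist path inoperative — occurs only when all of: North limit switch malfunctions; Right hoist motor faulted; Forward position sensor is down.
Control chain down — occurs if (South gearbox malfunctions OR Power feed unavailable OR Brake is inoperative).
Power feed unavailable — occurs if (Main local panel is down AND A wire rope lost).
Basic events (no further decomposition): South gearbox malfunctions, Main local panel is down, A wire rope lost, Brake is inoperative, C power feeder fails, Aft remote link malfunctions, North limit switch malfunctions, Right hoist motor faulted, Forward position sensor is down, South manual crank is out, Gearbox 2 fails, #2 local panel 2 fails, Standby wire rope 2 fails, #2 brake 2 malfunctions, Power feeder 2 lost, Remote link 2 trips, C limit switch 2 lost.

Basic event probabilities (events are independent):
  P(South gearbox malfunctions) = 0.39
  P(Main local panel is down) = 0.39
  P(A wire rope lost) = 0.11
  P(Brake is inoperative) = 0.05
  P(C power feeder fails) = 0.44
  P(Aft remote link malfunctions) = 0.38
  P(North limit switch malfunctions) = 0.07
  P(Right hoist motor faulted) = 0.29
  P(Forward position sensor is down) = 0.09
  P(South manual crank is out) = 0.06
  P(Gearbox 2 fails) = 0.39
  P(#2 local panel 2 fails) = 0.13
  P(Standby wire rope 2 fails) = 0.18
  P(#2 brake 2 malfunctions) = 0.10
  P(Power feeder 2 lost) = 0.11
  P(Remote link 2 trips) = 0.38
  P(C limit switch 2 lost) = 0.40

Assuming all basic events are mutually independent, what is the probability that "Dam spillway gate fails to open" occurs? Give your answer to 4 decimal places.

P(Power feed unavailable) [AND] = 0.39 × 0.11 = 0.042900
P(Control chain down) [OR] = 1 − (1−0.39) × (1−0.042900) × (1−0.05) = 0.445361
P(Hoist path inoperative) [AND] = 0.07 × 0.29 × 0.09 = 0.001827
P(Remote branch lost) [AND] = 0.44 × 0.38 × 0.001827 = 0.000305
P(Local branch fails) [AND] = 0.06 × 0.39 × 0.13 = 0.003042
P(Backup hoist inoperative) [AND] = 0.003042 × 0.18 × 0.10 × 0.11 = 0.000006
P(Power feed 2 down) [OR] = 1 − (1−0.000305) × (1−0.000006) × (1−0.38) × (1−0.40) = 0.628116
P(Dam spillway gate fails to open) [AND] = 0.445361 × 0.628116 = 0.279738
Rounded to 4 decimal places: P(Dam spillway gate fails to open) ≈ 0.2797.

0.2797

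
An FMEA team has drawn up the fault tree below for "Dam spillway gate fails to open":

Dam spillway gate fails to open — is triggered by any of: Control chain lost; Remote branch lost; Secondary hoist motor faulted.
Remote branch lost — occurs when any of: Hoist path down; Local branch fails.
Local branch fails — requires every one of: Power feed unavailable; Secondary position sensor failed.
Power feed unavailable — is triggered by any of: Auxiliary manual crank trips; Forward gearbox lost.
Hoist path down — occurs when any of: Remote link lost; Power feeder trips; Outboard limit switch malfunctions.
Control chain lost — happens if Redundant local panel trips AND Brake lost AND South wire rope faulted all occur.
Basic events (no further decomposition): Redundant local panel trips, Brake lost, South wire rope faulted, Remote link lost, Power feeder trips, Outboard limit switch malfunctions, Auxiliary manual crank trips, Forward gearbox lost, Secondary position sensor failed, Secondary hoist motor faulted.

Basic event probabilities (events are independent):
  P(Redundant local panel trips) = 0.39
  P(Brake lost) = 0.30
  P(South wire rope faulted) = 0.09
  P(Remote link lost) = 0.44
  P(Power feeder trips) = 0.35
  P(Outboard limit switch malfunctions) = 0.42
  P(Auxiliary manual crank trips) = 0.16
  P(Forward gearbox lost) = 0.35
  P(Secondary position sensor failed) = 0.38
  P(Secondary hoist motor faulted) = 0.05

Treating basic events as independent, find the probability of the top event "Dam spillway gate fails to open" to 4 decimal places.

P(Control chain lost) [AND] = 0.39 × 0.30 × 0.09 = 0.010530
P(Hoist path down) [OR] = 1 − (1−0.44) × (1−0.35) × (1−0.42) = 0.788880
P(Power feed unavailable) [OR] = 1 − (1−0.16) × (1−0.35) = 0.454000
P(Local branch fails) [AND] = 0.454000 × 0.38 = 0.172520
P(Remote branch lost) [OR] = 1 − (1−0.788880) × (1−0.172520) = 0.825302
P(Dam spillway gate fails to open) [OR] = 1 − (1−0.010530) × (1−0.825302) × (1−0.05) = 0.835784
Rounded to 4 decimal places: P(Dam spillway gate fails to open) ≈ 0.8358.

0.8358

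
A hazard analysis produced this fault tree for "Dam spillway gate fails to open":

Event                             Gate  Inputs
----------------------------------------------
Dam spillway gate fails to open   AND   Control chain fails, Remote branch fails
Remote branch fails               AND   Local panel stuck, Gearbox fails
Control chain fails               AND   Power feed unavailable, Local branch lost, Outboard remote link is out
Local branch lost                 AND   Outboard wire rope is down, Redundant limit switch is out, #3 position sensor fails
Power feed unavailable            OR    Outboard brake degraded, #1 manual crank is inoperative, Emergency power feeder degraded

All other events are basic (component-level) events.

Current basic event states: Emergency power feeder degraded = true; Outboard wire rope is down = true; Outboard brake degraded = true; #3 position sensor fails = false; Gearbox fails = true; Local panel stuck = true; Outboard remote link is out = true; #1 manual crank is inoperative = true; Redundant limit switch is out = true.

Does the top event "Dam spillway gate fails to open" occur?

Power feed unavailable [OR]: Outboard brake degraded=occurs, #1 manual crank is inoperative=occurs, Emergency power feeder degraded=occurs → at least one input occurs → occurs.
Local branch lost [AND]: Outboard wire rope is down=occurs, Redundant limit switch is out=occurs, #3 position sensor fails=not → not all inputs occur → does not occur.
Control chain fails [AND]: Power feed unavailable=occurs, Local branch lost=not, Outboard remote link is out=occurs → not all inputs occur → does not occur.
Remote branch fails [AND]: Local panel stuck=occurs, Gearbox fails=occurs → all inputs occur → occurs.
Dam spillway gate fails to open [AND]: Control chain fails=not, Remote branch fails=occurs → not all inputs occur → does not occur.

No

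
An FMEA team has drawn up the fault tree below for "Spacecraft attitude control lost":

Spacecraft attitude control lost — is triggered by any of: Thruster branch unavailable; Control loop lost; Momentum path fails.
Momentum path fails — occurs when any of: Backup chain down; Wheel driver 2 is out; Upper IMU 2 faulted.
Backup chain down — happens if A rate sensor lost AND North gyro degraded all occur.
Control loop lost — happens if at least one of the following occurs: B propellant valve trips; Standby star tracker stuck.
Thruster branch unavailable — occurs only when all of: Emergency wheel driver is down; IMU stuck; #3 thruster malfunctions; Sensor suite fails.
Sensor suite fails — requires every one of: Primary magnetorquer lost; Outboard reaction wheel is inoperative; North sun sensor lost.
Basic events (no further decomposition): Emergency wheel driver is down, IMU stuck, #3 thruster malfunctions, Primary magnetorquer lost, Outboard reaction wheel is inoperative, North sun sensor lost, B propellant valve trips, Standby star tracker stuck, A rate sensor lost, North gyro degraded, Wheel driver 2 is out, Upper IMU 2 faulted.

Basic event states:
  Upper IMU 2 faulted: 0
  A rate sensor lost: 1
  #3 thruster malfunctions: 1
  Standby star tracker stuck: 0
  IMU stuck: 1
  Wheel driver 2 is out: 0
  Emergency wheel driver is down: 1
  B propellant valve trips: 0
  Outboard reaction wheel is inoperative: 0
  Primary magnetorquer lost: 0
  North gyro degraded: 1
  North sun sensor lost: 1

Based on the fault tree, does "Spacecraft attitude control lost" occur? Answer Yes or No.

Sensor suite fails [AND]: Primary magnetorquer lost=not, Outboard reaction wheel is inoperative=not, North sun sensor lost=occurs → not all inputs occur → does not occur.
Thruster branch unavailable [AND]: Emergency wheel driver is down=occurs, IMU stuck=occurs, #3 thruster malfunctions=occurs, Sensor suite fails=not → not all inputs occur → does not occur.
Control loop lost [OR]: B propellant valve trips=not, Standby star tracker stuck=not → no input occurs → does not occur.
Backup chain down [AND]: A rate sensor lost=occurs, North gyro degraded=occurs → all inputs occur → occurs.
Momentum path fails [OR]: Backup chain down=occurs, Wheel driver 2 is out=not, Upper IMU 2 faulted=not → at least one input occurs → occurs.
Spacecraft attitude control lost [OR]: Thruster branch unavailable=not, Control loop lost=not, Momentum path fails=occurs → at least one input occurs → occurs.

Yes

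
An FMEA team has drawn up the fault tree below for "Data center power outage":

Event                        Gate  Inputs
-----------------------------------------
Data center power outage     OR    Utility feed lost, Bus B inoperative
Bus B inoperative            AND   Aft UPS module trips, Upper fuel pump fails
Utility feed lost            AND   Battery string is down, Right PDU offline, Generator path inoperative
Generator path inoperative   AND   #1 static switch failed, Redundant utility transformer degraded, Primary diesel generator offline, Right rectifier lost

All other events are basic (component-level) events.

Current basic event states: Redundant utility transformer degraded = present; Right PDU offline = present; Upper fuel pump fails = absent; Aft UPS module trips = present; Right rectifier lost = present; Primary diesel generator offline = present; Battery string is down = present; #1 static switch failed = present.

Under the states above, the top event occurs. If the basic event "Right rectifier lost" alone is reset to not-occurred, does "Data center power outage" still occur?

Counterfactual: set "Right rectifier lost" to not occurred.
Generator path inoperative [AND]: #1 static switch failed=occurs, Redundant utility transformer degraded=occurs, Primary diesel generator offline=occurs, Right rectifier lost=not → not all inputs occur → does not occur.
Utility feed lost [AND]: Battery string is down=occurs, Right PDU offline=occurs, Generator path inoperative=not → not all inputs occur → does not occur.
Bus B inoperative [AND]: Aft UPS module trips=occurs, Upper fuel pump fails=not → not all inputs occur → does not occur.
Data center power outage [OR]: Utility feed lost=not, Bus B inoperative=not → no input occurs → does not occur.

No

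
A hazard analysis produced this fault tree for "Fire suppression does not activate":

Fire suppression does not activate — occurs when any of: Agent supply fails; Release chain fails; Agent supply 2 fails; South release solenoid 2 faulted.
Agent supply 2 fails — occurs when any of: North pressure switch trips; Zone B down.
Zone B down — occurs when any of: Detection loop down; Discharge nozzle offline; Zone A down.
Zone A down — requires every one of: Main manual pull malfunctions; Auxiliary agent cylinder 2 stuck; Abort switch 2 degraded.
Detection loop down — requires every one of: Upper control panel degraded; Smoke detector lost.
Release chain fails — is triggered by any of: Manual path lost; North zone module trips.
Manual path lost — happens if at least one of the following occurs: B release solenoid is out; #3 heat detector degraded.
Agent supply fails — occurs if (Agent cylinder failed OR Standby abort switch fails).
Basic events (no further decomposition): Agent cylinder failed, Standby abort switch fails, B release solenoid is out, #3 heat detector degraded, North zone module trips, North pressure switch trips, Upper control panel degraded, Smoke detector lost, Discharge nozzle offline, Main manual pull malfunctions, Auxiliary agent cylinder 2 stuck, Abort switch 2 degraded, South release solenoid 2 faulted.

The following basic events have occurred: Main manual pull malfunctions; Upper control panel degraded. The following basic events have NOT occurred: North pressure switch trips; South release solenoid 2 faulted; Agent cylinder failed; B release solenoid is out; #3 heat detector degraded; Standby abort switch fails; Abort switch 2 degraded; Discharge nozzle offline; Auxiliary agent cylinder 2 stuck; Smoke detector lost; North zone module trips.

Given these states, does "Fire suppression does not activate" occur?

Agent supply fails [OR]: Agent cylinder failed=not, Standby abort switch fails=not → no input occurs → does not occur.
Manual path lost [OR]: B release solenoid is out=not, #3 heat detector degraded=not → no input occurs → does not occur.
Release chain fails [OR]: Manual path lost=not, North zone module trips=not → no input occurs → does not occur.
Detection loop down [AND]: Upper control panel degraded=occurs, Smoke detector lost=not → not all inputs occur → does not occur.
Zone A down [AND]: Main manual pull malfunctions=occurs, Auxiliary agent cylinder 2 stuck=not, Abort switch 2 degraded=not → not all inputs occur → does not occur.
Zone B down [OR]: Detection loop down=not, Discharge nozzle offline=not, Zone A down=not → no input occurs → does not occur.
Agent supply 2 fails [OR]: North pressure switch trips=not, Zone B down=not → no input occurs → does not occur.
Fire suppression does not activate [OR]: Agent supply fails=not, Release chain fails=not, Agent supply 2 fails=not, South release solenoid 2 faulted=not → no input occurs → does not occur.

No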